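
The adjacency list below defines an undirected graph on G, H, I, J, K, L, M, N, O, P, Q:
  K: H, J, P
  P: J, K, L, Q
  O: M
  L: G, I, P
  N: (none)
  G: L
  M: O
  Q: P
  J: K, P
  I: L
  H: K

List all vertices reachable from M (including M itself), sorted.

M, O

Start at M.
Its neighbours: O.
Nothing further is reachable.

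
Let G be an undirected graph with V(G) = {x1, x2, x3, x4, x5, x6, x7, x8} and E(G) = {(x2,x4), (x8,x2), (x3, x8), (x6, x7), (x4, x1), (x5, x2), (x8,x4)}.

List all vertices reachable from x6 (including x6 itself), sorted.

Start at x6.
Its neighbours: x7.
Nothing further is reachable.

x6, x7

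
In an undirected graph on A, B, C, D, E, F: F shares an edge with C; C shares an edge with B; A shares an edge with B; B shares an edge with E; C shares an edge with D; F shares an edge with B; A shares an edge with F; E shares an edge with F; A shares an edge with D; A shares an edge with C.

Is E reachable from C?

Yes

Explore from C.
Distance 1: reach A, B, D, F.
Distance 2: reach E.
Found E.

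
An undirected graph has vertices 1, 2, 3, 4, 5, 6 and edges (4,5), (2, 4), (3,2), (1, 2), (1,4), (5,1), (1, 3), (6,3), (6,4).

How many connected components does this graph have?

From 1: component {1, 2, 3, 4, 5, 6}.
That's 1 component.

1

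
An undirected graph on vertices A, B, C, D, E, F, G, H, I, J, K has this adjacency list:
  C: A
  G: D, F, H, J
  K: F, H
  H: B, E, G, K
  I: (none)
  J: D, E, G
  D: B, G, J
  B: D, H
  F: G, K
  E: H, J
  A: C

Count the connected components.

3

From A: component {A, C}.
From B: component {B, D, E, F, G, H, J, K}.
From I: component {I}.
That's 3 components.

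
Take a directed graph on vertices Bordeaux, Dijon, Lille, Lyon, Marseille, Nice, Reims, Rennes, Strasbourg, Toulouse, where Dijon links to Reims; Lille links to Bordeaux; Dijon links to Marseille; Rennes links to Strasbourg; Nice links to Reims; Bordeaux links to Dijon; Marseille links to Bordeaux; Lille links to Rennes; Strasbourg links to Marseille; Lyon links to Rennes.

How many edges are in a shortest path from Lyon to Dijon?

5

Distance 0: Lyon.
Distance 1: Rennes.
Distance 2: Strasbourg.
Distance 3: Marseille.
Distance 4: Bordeaux.
Distance 5: Dijon — contains Dijon.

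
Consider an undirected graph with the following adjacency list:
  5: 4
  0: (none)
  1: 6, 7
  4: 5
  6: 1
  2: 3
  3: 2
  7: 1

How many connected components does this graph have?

4

From 0: component {0}.
From 1: component {1, 6, 7}.
From 2: component {2, 3}.
From 4: component {4, 5}.
That's 4 components.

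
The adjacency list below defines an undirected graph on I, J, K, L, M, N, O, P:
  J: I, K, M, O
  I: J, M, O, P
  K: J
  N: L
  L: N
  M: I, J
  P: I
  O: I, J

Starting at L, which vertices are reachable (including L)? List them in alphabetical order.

Start at L.
Its neighbours: N.
Nothing further is reachable.

L, N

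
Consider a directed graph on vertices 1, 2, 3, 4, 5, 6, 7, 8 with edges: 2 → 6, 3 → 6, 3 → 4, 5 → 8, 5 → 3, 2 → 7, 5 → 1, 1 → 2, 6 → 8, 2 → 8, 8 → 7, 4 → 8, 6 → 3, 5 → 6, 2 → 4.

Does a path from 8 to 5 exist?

Explore from 8.
Distance 1: reach 7.
The search from 8 is exhausted; no directed path reaches 5.

No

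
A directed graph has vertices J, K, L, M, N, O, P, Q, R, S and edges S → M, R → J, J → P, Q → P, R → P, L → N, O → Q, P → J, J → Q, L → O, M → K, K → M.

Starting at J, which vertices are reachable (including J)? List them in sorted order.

Start at J.
Its neighbours: P, Q.
Nothing further is reachable.

J, P, Q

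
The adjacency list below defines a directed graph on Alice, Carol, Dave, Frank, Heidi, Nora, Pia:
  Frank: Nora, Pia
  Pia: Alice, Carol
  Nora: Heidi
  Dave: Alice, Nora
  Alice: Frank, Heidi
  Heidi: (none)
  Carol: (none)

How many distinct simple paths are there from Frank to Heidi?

Frank→Nora→Heidi
Frank→Pia→Alice→Heidi

2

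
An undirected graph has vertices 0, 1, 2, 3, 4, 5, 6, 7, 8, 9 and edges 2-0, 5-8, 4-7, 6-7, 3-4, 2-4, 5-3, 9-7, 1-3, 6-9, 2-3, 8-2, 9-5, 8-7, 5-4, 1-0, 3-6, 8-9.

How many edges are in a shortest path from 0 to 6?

3

Distance 0: 0.
Distance 1: 1, 2.
Distance 2: 3, 4, 8.
Distance 3: 5, 6, 7, 9 — contains 6.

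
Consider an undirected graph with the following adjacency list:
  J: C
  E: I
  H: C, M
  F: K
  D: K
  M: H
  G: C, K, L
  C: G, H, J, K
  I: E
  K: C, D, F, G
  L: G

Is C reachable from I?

No

Explore from I.
Distance 1: reach E.
The search is exhausted without reaching C; it lies in a different component.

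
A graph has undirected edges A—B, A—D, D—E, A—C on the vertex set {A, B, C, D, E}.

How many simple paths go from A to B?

1

A–B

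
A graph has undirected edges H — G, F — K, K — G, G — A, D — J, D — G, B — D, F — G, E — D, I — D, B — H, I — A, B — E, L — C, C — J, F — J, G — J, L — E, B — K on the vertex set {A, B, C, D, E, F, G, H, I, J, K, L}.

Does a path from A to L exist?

Explore from A.
Distance 1: reach G, I.
Distance 2: reach D, F, H, J, K.
Distance 3: reach B, C, E.
Distance 4: reach L.
Found L.

Yes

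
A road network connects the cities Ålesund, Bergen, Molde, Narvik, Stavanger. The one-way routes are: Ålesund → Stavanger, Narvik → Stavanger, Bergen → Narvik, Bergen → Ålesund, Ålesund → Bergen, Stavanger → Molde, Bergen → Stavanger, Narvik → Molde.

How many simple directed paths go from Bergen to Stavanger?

3

Bergen→Ålesund→Stavanger
Bergen→Narvik→Stavanger
Bergen→Stavanger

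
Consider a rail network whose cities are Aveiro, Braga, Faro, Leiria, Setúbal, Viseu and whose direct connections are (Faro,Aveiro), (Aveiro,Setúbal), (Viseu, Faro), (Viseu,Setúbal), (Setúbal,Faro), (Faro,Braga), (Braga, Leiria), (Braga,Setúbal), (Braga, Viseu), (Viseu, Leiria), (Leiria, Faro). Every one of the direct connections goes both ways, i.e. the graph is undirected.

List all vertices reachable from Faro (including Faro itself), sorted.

Start at Faro.
Its neighbours: Aveiro, Braga, Leiria, Setúbal, Viseu.
Every vertex is now reached.

Aveiro, Braga, Faro, Leiria, Setúbal, Viseu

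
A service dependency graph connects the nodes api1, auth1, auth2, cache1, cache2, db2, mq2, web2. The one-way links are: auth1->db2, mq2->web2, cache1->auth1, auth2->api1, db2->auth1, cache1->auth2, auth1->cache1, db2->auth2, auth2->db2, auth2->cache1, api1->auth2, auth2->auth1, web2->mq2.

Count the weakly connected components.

From api1: component {api1, auth1, auth2, cache1, db2}.
From cache2: component {cache2}.
From mq2: component {mq2, web2}.
That's 3 components.

3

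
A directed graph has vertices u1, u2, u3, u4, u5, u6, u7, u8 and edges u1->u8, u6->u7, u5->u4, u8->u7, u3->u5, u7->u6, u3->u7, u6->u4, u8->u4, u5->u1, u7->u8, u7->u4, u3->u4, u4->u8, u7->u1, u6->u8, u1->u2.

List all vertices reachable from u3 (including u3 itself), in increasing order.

Start at u3.
Its neighbours: u4, u5, u7.
Then their neighbours: u1, u6, u8.
Then next layer: u2.
Every vertex is now reached.

u1, u2, u3, u4, u5, u6, u7, u8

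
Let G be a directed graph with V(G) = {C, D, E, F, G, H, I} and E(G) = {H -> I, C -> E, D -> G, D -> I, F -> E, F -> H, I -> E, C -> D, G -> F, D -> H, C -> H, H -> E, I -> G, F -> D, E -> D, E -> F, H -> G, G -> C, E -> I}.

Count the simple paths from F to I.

F→D→G→C→E→I
F→D→G→C→H→E→I
F→D→G→C→H→I
F→D→H→E→I
F→D→H→G→C→E→I
F→D→H→I
F→D→I
F→E→D→G→C→H→I
... and 9 more.

17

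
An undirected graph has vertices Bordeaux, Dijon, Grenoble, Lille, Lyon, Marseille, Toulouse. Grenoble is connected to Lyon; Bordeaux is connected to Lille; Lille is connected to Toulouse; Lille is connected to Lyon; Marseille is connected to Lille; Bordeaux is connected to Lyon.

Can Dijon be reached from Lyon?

Explore from Lyon.
Distance 1: reach Bordeaux, Grenoble, Lille.
Distance 2: reach Marseille, Toulouse.
The search is exhausted without reaching Dijon; it lies in a different component.

No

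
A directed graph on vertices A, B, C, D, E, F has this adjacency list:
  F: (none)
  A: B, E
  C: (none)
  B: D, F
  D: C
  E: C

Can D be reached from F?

F has no outgoing edges, so nothing is reachable from it.

No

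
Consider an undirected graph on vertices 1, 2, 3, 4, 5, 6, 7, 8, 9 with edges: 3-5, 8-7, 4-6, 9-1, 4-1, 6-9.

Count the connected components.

From 1: component {1, 4, 6, 9}.
From 2: component {2}.
From 3: component {3, 5}.
From 7: component {7, 8}.
That's 4 components.

4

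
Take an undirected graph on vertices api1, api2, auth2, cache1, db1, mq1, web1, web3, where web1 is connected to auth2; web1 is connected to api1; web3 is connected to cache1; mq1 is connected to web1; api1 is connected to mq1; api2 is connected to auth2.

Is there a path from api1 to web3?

No

Explore from api1.
Distance 1: reach mq1, web1.
Distance 2: reach auth2.
Distance 3: reach api2.
The search is exhausted without reaching web3; it lies in a different component.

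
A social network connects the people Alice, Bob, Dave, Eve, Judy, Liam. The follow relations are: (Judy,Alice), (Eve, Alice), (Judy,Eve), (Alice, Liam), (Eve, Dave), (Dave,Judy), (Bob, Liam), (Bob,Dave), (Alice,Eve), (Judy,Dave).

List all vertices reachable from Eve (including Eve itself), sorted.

Start at Eve.
Its neighbours: Alice, Dave.
Then their neighbours: Judy, Liam.
Nothing further is reachable.

Alice, Dave, Eve, Judy, Liam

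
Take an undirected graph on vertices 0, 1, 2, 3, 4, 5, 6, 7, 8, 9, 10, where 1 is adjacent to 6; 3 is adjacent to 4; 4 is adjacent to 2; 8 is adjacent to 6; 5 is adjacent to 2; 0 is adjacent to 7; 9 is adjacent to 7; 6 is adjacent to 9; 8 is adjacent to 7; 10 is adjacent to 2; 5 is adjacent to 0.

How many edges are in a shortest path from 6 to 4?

Distance 0: 6.
Distance 1: 1, 8, 9.
Distance 2: 7.
Distance 3: 0.
Distance 4: 5.
Distance 5: 2.
Distance 6: 4, 10 — contains 4.

6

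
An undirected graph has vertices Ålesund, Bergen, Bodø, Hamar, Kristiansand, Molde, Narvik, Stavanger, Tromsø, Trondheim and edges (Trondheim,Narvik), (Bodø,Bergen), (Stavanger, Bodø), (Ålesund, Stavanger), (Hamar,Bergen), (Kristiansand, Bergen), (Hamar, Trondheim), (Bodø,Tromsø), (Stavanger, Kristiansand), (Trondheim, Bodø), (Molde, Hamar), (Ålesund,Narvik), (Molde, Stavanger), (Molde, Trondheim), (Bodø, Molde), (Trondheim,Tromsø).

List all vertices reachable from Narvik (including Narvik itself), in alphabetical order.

Start at Narvik.
Its neighbours: Ålesund, Trondheim.
Then their neighbours: Bodø, Hamar, Molde, Stavanger, Tromsø.
Then next layer: Bergen, Kristiansand.
Every vertex is now reached.

Ålesund, Bergen, Bodø, Hamar, Kristiansand, Molde, Narvik, Stavanger, Tromsø, Trondheim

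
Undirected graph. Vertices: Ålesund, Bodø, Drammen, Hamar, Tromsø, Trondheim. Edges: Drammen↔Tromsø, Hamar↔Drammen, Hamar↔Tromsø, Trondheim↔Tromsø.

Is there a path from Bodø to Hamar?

No

Bodø has no edges, so nothing is reachable from it.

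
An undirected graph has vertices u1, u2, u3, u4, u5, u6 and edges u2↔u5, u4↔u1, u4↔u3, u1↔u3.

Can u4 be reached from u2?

Explore from u2.
Distance 1: reach u5.
The search is exhausted without reaching u4; it lies in a different component.

No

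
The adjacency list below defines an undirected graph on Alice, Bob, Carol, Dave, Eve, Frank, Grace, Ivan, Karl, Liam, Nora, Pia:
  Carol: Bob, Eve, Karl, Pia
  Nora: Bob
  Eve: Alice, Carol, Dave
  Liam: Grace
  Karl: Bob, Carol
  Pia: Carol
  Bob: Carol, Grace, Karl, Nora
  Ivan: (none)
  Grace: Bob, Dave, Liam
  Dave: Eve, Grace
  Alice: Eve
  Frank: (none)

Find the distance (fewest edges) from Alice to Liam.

Distance 0: Alice.
Distance 1: Eve.
Distance 2: Carol, Dave.
Distance 3: Bob, Grace, Karl, Pia.
Distance 4: Liam, Nora — contains Liam.

4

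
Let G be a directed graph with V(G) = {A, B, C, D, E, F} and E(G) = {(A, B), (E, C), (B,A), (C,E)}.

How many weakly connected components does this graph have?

4

From A: component {A, B}.
From C: component {C, E}.
From D: component {D}.
From F: component {F}.
That's 4 components.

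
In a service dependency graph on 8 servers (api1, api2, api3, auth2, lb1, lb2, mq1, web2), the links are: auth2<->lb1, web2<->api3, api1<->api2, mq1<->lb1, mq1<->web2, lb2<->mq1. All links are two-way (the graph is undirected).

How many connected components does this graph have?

From api1: component {api1, api2}.
From api3: component {api3, auth2, lb1, lb2, mq1, web2}.
That's 2 components.

2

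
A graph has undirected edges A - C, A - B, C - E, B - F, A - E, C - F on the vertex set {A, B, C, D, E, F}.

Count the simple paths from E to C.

3

E–A–B–F–C
E–A–C
E–C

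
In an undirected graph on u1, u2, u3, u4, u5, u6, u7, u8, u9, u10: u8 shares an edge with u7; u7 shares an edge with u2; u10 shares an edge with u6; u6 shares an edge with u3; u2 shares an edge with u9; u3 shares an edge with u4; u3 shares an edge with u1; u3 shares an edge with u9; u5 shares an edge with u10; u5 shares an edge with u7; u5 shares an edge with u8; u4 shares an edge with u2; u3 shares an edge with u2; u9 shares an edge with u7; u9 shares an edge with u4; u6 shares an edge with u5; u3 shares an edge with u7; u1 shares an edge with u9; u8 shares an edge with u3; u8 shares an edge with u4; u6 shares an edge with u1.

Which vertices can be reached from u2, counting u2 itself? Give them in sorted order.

u1, u2, u3, u4, u5, u6, u7, u8, u9, u10

Start at u2.
Its neighbours: u3, u4, u7, u9.
Then their neighbours: u1, u5, u6, u8.
Then next layer: u10.
Every vertex is now reached.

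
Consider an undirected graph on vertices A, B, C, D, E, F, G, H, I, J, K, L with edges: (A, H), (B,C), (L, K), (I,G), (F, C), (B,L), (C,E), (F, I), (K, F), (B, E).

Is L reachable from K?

Yes

Explore from K.
Distance 1: reach F, L.
Found L.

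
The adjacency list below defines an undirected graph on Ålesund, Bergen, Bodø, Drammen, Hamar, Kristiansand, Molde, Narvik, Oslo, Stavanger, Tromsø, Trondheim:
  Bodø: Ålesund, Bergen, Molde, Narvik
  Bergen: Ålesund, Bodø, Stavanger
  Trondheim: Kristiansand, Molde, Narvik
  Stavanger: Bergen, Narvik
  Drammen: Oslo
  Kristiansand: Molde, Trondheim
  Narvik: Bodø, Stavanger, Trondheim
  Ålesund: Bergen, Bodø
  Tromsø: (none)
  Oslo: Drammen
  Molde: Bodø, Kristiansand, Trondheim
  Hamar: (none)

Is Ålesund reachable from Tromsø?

Tromsø has no edges, so nothing is reachable from it.

No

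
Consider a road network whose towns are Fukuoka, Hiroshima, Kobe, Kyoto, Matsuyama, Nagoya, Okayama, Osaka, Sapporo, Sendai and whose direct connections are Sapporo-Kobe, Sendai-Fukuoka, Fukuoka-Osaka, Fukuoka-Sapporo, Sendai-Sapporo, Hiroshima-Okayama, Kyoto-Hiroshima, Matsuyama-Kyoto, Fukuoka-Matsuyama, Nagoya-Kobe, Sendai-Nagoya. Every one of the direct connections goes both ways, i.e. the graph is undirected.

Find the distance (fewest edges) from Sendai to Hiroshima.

4

Distance 0: Sendai.
Distance 1: Fukuoka, Nagoya, Sapporo.
Distance 2: Kobe, Matsuyama, Osaka.
Distance 3: Kyoto.
Distance 4: Hiroshima — contains Hiroshima.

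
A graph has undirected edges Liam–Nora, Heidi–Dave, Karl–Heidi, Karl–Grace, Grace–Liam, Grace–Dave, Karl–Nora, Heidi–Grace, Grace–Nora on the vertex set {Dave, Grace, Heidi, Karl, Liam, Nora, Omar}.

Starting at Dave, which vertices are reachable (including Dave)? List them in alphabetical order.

Dave, Grace, Heidi, Karl, Liam, Nora

Start at Dave.
Its neighbours: Grace, Heidi.
Then their neighbours: Karl, Liam, Nora.
Nothing further is reachable.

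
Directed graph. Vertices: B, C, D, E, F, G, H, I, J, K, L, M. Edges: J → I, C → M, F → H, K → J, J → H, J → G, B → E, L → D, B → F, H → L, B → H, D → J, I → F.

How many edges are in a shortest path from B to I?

Distance 0: B.
Distance 1: E, F, H.
Distance 2: L.
Distance 3: D.
Distance 4: J.
Distance 5: G, I — contains I.

5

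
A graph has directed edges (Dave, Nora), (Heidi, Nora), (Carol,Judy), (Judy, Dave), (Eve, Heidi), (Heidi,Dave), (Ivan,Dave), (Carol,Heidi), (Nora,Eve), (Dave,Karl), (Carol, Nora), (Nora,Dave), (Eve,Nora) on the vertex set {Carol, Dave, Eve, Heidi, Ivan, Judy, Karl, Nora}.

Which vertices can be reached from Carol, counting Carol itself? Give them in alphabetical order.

Carol, Dave, Eve, Heidi, Judy, Karl, Nora

Start at Carol.
Its neighbours: Heidi, Judy, Nora.
Then their neighbours: Dave, Eve.
Then next layer: Karl.
Nothing further is reachable.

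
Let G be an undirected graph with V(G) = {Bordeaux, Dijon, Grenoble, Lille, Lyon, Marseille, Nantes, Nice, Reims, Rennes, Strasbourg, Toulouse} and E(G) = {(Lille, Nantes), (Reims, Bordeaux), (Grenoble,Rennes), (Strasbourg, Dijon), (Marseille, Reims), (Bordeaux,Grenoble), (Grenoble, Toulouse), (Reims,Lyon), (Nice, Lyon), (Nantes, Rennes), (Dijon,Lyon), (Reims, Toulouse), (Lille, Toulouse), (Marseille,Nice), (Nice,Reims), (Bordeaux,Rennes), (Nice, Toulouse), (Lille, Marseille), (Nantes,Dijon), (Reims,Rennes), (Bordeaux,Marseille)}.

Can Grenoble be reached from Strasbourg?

Yes

Explore from Strasbourg.
Distance 1: reach Dijon.
Distance 2: reach Lyon, Nantes.
Distance 3: reach Lille, Nice, Reims, Rennes.
Distance 4: reach Bordeaux, Grenoble, Marseille, Toulouse.
Found Grenoble.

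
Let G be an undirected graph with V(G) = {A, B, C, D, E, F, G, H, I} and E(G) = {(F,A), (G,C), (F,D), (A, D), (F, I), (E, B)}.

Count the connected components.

4

From A: component {A, D, F, I}.
From B: component {B, E}.
From C: component {C, G}.
From H: component {H}.
That's 4 components.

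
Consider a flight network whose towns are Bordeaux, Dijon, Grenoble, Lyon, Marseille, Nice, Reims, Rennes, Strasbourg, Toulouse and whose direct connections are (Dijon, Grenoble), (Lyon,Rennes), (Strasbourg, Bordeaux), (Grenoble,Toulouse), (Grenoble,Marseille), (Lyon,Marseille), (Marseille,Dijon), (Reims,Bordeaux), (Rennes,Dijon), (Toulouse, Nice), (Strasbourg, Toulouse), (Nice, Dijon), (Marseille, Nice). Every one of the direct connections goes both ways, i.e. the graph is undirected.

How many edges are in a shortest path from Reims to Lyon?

Distance 0: Reims.
Distance 1: Bordeaux.
Distance 2: Strasbourg.
Distance 3: Toulouse.
Distance 4: Grenoble, Nice.
Distance 5: Dijon, Marseille.
Distance 6: Lyon, Rennes — contains Lyon.

6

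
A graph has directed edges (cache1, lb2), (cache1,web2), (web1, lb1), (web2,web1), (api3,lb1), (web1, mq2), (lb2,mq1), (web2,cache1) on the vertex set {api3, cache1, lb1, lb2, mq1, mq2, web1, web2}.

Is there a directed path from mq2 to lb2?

No

mq2 has no outgoing edges, so nothing is reachable from it.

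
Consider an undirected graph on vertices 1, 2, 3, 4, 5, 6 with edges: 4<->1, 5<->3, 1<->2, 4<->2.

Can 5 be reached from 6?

No

6 has no edges, so nothing is reachable from it.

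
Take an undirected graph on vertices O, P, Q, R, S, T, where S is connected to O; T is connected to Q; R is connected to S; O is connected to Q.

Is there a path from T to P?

Explore from T.
Distance 1: reach Q.
Distance 2: reach O.
Distance 3: reach S.
Distance 4: reach R.
The search is exhausted without reaching P; it lies in a different component.

No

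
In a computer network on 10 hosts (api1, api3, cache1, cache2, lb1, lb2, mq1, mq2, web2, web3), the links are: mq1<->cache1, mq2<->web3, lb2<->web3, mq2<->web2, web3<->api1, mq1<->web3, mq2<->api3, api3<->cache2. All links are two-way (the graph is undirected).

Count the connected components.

From api1: component {api1, api3, cache1, cache2, lb2, mq1, mq2, web2, web3}.
From lb1: component {lb1}.
That's 2 components.

2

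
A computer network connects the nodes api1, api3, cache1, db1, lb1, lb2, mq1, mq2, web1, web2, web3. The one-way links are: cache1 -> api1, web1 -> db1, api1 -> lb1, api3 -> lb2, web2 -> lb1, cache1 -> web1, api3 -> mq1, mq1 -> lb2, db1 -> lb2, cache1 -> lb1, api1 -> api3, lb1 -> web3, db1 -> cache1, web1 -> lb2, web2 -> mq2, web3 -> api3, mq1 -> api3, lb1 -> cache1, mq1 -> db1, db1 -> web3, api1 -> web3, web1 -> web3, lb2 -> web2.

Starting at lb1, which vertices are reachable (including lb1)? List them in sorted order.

api1, api3, cache1, db1, lb1, lb2, mq1, mq2, web1, web2, web3

Start at lb1.
Its neighbours: cache1, web3.
Then their neighbours: api1, api3, web1.
Then next layer: db1, lb2, mq1.
Then next layer: web2.
Then next layer: mq2.
Every vertex is now reached.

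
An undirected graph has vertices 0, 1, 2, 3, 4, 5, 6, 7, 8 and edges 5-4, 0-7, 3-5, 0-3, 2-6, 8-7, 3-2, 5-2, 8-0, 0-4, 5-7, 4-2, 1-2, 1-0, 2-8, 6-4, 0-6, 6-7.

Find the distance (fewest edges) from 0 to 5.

Distance 0: 0.
Distance 1: 1, 3, 4, 6, 7, 8.
Distance 2: 2, 5 — contains 5.

2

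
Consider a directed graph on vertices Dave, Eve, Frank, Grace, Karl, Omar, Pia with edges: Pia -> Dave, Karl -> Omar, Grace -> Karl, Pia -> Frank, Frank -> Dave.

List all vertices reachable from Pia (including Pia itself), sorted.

Start at Pia.
Its neighbours: Dave, Frank.
Nothing further is reachable.

Dave, Frank, Pia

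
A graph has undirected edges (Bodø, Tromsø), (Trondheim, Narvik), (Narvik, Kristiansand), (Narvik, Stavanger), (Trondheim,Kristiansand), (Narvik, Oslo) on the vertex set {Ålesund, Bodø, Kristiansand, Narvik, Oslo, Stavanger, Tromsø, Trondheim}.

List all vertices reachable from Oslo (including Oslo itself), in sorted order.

Kristiansand, Narvik, Oslo, Stavanger, Trondheim

Start at Oslo.
Its neighbours: Narvik.
Then their neighbours: Kristiansand, Stavanger, Trondheim.
Nothing further is reachable.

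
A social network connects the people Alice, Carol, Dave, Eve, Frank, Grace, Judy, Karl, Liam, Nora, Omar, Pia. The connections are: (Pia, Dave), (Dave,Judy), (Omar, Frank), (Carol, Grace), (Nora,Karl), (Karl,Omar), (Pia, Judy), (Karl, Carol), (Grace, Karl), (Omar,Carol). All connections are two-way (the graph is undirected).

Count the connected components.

From Alice: component {Alice}.
From Carol: component {Carol, Frank, Grace, Karl, Nora, Omar}.
From Dave: component {Dave, Judy, Pia}.
From Eve: component {Eve}.
From Liam: component {Liam}.
That's 5 components.

5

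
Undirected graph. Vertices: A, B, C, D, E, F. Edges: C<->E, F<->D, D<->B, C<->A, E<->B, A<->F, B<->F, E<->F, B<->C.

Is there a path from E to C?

Explore from E.
Distance 1: reach B, C, F.
Found C.

Yes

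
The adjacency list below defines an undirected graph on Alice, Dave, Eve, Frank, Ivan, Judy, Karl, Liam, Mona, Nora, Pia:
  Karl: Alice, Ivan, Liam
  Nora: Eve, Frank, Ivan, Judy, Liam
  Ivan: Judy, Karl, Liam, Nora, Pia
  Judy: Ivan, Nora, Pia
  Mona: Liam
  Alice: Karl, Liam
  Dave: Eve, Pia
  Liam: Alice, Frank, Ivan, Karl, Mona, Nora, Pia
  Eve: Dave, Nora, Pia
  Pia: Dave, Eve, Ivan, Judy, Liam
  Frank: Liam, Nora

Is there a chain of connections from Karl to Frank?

Explore from Karl.
Distance 1: reach Alice, Ivan, Liam.
Distance 2: reach Frank, Judy, Mona, Nora, Pia.
Found Frank.

Yes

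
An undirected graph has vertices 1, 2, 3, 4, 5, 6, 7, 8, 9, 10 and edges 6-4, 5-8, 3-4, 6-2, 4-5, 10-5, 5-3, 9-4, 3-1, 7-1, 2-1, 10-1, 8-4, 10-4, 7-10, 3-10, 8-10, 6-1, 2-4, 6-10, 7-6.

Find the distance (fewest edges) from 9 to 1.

3

Distance 0: 9.
Distance 1: 4.
Distance 2: 2, 3, 5, 6, 8, 10.
Distance 3: 1, 7 — contains 1.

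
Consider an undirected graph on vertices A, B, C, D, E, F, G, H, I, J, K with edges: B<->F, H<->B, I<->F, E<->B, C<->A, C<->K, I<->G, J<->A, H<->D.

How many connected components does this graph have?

From A: component {A, C, J, K}.
From B: component {B, D, E, F, G, H, I}.
That's 2 components.

2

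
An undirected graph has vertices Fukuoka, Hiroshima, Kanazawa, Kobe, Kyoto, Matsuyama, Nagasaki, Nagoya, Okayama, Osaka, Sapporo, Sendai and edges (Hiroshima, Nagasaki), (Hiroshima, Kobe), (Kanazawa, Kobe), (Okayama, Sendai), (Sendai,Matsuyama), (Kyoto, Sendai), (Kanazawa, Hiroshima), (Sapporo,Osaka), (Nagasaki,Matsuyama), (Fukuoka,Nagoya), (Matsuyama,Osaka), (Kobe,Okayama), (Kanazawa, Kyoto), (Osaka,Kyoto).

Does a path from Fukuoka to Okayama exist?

Explore from Fukuoka.
Distance 1: reach Nagoya.
The search is exhausted without reaching Okayama; it lies in a different component.

No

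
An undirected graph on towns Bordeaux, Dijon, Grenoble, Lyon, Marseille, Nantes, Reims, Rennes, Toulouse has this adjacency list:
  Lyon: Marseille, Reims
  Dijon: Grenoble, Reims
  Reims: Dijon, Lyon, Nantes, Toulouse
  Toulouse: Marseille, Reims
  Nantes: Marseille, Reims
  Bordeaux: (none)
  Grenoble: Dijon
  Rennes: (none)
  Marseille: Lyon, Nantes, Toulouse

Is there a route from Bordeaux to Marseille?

Bordeaux has no edges, so nothing is reachable from it.

No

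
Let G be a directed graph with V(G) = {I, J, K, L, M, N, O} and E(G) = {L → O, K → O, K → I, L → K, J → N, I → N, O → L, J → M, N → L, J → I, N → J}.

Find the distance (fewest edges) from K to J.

3

Distance 0: K.
Distance 1: I, O.
Distance 2: L, N.
Distance 3: J — contains J.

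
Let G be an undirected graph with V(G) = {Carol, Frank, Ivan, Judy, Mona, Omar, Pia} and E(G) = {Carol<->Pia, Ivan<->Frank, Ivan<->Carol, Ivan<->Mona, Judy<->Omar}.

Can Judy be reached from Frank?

No

Explore from Frank.
Distance 1: reach Ivan.
Distance 2: reach Carol, Mona.
Distance 3: reach Pia.
The search is exhausted without reaching Judy; it lies in a different component.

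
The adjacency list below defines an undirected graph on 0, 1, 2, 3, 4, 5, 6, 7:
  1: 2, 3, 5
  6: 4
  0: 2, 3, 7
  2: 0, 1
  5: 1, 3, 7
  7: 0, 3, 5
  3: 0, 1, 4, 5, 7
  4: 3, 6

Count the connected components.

From 0: component {0, 1, 2, 3, 4, 5, 6, 7}.
That's 1 component.

1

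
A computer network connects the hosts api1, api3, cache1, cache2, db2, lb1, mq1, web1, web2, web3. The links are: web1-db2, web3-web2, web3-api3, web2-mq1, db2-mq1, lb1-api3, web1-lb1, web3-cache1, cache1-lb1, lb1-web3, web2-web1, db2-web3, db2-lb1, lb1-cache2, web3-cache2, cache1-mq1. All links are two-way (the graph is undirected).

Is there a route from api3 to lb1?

Explore from api3.
Distance 1: reach lb1, web3.
Found lb1.

Yes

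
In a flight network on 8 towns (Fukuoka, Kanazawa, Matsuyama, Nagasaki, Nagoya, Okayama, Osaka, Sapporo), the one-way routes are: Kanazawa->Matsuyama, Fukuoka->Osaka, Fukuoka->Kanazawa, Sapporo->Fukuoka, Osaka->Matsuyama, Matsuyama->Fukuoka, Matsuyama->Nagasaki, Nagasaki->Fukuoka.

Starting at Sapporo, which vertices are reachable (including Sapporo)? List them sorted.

Start at Sapporo.
Its neighbours: Fukuoka.
Then their neighbours: Kanazawa, Osaka.
Then next layer: Matsuyama.
Then next layer: Nagasaki.
Nothing further is reachable.

Fukuoka, Kanazawa, Matsuyama, Nagasaki, Osaka, Sapporo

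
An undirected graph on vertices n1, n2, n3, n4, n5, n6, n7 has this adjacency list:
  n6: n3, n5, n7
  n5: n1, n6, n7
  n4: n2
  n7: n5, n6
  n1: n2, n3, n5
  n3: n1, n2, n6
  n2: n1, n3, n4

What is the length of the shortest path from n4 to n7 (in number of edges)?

Distance 0: n4.
Distance 1: n2.
Distance 2: n1, n3.
Distance 3: n5, n6.
Distance 4: n7 — contains n7.

4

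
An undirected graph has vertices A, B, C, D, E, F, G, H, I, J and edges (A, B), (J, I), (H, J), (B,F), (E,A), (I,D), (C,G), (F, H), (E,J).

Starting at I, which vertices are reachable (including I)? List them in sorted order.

Start at I.
Its neighbours: D, J.
Then their neighbours: E, H.
Then next layer: A, F.
Then next layer: B.
Nothing further is reachable.

A, B, D, E, F, H, I, J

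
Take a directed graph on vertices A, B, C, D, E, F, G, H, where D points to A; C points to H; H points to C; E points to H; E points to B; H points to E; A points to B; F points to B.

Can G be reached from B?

B has no outgoing edges, so nothing is reachable from it.

No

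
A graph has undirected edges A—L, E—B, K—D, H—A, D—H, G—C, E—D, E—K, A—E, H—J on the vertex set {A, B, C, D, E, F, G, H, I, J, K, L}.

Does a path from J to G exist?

No

Explore from J.
Distance 1: reach H.
Distance 2: reach A, D.
Distance 3: reach E, K, L.
Distance 4: reach B.
The search is exhausted without reaching G; it lies in a different component.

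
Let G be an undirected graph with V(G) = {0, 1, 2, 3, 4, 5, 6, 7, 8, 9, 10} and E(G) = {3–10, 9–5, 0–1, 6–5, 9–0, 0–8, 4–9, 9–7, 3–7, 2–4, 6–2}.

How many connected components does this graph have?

1

From 0: component {0, 1, 2, 3, 4, 5, 6, 7, 8, 9, 10}.
That's 1 component.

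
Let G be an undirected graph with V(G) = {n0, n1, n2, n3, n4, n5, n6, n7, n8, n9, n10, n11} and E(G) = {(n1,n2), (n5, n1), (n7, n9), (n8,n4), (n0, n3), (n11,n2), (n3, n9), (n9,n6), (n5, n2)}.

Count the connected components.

4

From n0: component {n0, n3, n6, n7, n9}.
From n1: component {n1, n2, n5, n11}.
From n4: component {n4, n8}.
From n10: component {n10}.
That's 4 components.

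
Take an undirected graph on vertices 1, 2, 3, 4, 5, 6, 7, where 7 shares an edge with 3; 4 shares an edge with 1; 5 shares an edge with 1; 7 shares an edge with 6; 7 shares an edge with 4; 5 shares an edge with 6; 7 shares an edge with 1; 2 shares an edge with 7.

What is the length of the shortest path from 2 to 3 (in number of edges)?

Distance 0: 2.
Distance 1: 7.
Distance 2: 1, 3, 4, 6 — contains 3.

2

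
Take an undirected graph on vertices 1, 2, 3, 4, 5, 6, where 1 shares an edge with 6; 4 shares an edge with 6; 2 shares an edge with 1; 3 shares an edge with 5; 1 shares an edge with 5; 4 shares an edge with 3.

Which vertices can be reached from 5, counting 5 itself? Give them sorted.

Start at 5.
Its neighbours: 1, 3.
Then their neighbours: 2, 4, 6.
Every vertex is now reached.

1, 2, 3, 4, 5, 6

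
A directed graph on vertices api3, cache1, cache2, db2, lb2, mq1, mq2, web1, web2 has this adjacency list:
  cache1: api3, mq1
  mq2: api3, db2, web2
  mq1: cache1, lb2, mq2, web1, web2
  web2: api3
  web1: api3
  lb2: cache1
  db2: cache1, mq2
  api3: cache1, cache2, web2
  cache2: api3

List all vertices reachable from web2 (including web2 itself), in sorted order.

Start at web2.
Its neighbours: api3.
Then their neighbours: cache1, cache2.
Then next layer: mq1.
Then next layer: lb2, mq2, web1.
Then next layer: db2.
Every vertex is now reached.

api3, cache1, cache2, db2, lb2, mq1, mq2, web1, web2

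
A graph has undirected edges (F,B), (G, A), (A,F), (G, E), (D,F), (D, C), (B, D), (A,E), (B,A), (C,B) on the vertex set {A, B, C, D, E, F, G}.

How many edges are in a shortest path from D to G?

Distance 0: D.
Distance 1: B, C, F.
Distance 2: A.
Distance 3: E, G — contains G.

3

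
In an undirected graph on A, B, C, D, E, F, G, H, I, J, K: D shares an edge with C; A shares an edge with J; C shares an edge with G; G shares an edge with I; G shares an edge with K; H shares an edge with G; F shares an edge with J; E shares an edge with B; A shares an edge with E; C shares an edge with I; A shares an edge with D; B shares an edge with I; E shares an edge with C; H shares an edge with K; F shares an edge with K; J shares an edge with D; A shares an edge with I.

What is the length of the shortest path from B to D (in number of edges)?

3

Distance 0: B.
Distance 1: E, I.
Distance 2: A, C, G.
Distance 3: D, H, J, K — contains D.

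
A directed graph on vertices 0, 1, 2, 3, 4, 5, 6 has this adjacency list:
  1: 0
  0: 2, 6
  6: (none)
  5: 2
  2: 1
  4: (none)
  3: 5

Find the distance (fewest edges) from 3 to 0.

4

Distance 0: 3.
Distance 1: 5.
Distance 2: 2.
Distance 3: 1.
Distance 4: 0 — contains 0.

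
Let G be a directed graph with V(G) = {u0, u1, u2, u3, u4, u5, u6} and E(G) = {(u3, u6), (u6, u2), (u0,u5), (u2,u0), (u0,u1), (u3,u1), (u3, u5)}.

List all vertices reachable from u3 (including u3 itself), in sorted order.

u0, u1, u2, u3, u5, u6

Start at u3.
Its neighbours: u1, u5, u6.
Then their neighbours: u2.
Then next layer: u0.
Nothing further is reachable.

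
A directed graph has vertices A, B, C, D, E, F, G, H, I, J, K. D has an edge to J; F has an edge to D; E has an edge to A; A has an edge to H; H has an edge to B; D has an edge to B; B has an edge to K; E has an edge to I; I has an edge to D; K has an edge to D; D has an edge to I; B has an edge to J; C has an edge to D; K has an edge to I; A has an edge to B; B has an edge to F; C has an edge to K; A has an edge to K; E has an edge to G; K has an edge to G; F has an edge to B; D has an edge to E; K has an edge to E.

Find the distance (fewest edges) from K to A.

Distance 0: K.
Distance 1: D, E, G, I.
Distance 2: A, B, J — contains A.

2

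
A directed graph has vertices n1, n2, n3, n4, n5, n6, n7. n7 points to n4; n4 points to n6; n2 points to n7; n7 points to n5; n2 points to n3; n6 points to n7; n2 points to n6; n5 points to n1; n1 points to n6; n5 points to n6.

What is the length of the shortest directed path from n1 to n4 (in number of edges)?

Distance 0: n1.
Distance 1: n6.
Distance 2: n7.
Distance 3: n4, n5 — contains n4.

3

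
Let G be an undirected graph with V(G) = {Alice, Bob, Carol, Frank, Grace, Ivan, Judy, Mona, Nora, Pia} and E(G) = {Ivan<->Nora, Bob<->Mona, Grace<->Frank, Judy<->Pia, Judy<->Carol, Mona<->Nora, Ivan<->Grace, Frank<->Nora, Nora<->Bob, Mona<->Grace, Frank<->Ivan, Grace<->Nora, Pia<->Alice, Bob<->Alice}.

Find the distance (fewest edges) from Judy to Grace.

5

Distance 0: Judy.
Distance 1: Carol, Pia.
Distance 2: Alice.
Distance 3: Bob.
Distance 4: Mona, Nora.
Distance 5: Frank, Grace, Ivan — contains Grace.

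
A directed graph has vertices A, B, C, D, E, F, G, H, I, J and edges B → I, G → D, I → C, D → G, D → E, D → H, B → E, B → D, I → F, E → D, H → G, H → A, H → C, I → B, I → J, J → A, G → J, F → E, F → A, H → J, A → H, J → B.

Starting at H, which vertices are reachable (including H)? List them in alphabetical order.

A, B, C, D, E, F, G, H, I, J

Start at H.
Its neighbours: A, C, G, J.
Then their neighbours: B, D.
Then next layer: E, I.
Then next layer: F.
Every vertex is now reached.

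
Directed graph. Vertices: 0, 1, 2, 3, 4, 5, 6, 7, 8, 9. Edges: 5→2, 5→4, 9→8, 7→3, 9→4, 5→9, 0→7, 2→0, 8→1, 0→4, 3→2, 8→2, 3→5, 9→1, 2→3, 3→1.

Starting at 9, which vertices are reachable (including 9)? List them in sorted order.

0, 1, 2, 3, 4, 5, 7, 8, 9

Start at 9.
Its neighbours: 1, 4, 8.
Then their neighbours: 2.
Then next layer: 0, 3.
Then next layer: 5, 7.
Nothing further is reachable.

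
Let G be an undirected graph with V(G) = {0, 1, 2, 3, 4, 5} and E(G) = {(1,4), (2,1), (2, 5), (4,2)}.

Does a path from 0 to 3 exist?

No

0 has no edges, so nothing is reachable from it.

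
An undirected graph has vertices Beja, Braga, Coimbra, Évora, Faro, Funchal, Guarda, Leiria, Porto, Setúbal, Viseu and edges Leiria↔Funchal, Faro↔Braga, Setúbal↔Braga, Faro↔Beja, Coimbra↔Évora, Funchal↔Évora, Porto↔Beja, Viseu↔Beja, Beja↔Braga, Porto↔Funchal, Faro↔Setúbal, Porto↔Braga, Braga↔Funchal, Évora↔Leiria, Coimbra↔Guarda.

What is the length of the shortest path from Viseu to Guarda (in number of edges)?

6

Distance 0: Viseu.
Distance 1: Beja.
Distance 2: Braga, Faro, Porto.
Distance 3: Funchal, Setúbal.
Distance 4: Évora, Leiria.
Distance 5: Coimbra.
Distance 6: Guarda — contains Guarda.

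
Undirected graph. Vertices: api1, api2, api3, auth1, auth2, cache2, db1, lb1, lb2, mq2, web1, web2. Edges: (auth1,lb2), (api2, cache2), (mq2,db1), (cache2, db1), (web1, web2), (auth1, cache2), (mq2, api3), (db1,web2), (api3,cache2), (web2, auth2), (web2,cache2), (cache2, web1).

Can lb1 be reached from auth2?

Explore from auth2.
Distance 1: reach web2.
Distance 2: reach cache2, db1, web1.
Distance 3: reach api2, api3, auth1, mq2.
Distance 4: reach lb2.
The search is exhausted without reaching lb1; it lies in a different component.

No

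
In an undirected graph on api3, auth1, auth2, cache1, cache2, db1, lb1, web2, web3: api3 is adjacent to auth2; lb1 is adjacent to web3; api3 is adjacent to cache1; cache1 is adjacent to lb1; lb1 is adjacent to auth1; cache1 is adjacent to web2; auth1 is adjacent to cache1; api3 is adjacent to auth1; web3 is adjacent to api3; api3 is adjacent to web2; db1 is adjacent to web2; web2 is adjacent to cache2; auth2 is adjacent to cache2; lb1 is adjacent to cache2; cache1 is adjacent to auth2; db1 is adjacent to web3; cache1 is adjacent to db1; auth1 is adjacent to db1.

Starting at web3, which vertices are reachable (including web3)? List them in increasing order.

Start at web3.
Its neighbours: api3, db1, lb1.
Then their neighbours: auth1, auth2, cache1, cache2, web2.
Every vertex is now reached.

api3, auth1, auth2, cache1, cache2, db1, lb1, web2, web3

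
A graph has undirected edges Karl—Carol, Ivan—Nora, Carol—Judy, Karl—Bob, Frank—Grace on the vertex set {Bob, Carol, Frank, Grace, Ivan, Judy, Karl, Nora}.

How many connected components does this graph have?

From Bob: component {Bob, Carol, Judy, Karl}.
From Frank: component {Frank, Grace}.
From Ivan: component {Ivan, Nora}.
That's 3 components.

3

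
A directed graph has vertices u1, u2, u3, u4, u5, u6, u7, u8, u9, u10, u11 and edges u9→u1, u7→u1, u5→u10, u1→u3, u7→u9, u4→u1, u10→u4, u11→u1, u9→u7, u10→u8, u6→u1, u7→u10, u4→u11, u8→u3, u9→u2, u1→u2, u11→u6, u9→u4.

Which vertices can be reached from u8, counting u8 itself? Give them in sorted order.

Start at u8.
Its neighbours: u3.
Nothing further is reachable.

u3, u8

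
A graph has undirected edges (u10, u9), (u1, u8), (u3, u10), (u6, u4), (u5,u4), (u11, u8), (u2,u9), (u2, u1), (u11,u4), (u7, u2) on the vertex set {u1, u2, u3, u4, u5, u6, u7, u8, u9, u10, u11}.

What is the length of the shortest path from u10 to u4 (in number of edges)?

Distance 0: u10.
Distance 1: u3, u9.
Distance 2: u2.
Distance 3: u1, u7.
Distance 4: u8.
Distance 5: u11.
Distance 6: u4 — contains u4.

6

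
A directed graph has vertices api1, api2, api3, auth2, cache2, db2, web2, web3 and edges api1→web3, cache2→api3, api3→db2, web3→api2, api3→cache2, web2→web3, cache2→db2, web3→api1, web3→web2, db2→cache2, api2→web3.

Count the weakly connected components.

3

From api1: component {api1, api2, web2, web3}.
From api3: component {api3, cache2, db2}.
From auth2: component {auth2}.
That's 3 components.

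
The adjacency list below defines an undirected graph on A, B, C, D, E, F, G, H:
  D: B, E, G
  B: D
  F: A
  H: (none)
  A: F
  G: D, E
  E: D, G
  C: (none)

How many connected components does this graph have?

From A: component {A, F}.
From B: component {B, D, E, G}.
From C: component {C}.
From H: component {H}.
That's 4 components.

4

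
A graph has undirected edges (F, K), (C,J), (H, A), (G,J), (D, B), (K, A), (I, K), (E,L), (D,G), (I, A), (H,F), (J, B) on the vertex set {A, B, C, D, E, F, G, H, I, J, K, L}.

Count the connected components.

From A: component {A, F, H, I, K}.
From B: component {B, C, D, G, J}.
From E: component {E, L}.
That's 3 components.

3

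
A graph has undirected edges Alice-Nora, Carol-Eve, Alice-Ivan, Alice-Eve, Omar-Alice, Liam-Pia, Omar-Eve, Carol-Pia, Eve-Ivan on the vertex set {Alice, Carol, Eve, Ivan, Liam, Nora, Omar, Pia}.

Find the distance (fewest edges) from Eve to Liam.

3

Distance 0: Eve.
Distance 1: Alice, Carol, Ivan, Omar.
Distance 2: Nora, Pia.
Distance 3: Liam — contains Liam.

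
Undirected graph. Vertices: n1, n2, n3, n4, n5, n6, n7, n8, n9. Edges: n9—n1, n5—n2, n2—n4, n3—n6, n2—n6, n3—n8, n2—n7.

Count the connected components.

2

From n1: component {n1, n9}.
From n2: component {n2, n3, n4, n5, n6, n7, n8}.
That's 2 components.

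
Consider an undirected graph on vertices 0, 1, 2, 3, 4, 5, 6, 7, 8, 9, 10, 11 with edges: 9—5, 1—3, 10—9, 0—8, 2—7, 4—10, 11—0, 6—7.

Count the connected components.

From 0: component {0, 8, 11}.
From 1: component {1, 3}.
From 2: component {2, 6, 7}.
From 4: component {4, 5, 9, 10}.
That's 4 components.

4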